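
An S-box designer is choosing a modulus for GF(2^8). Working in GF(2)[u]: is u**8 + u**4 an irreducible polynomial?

Write f(u) = u**8 + u**4.
Check for roots in GF(2): f(0) = 0 → root; f(1) = 0 → root.
f(0) = 0, so (u) divides f(u); f is reducible.

No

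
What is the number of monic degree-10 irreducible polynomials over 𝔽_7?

x^(7^10) − x is the product of all monic irreducibles of degree dividing 10; Möbius inversion gives N = (1/10) Σ μ(10/d)·7^d.
Divisors of 10: 1, 2, 5, 10; μ(10/d) for each: 1, -1, -1, 1.
Σ = 7^1 − 7^2 − 7^5 + 7^10 = 282458400.
N = 282458400/10 = 28245840.

28245840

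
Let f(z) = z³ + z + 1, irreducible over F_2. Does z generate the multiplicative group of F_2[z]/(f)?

Yes

|GF(2^3)^×| = 2^3 − 1 = 7. Prime factorization: 7 = 7.
f is primitive ⇔ z has order 7 in GF(2)[z]/(f), i.e. z^(7/q) ≠ 1 for each prime q | 7.
z^(1) mod f = z.
None equal 1, so z has full order 7; f is primitive.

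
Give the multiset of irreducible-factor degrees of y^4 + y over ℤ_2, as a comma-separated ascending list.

1, 1, 2

Write f(y) = y^4 + y.
Roots in ℤ_2: f(0) = 0 → root; f(1) = 0 → root.
Linear factors from roots: (y), (y + 1).
Complete factorization: f(y) = (y)·(y + 1)·(y^2 + y + 1).
Factor degrees with multiplicity: 1 + 1 + 2 = 4.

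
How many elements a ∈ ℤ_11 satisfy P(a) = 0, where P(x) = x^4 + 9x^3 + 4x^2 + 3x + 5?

4

Evaluate at each of the 11 elements of ℤ_11:
P(0) = 5; P(1) = 0 → root; P(2) = 5; P(3) = 0 → root; P(4) = 0 → root; P(5) = 0 → root; P(6) = 8; P(7) = 1; P(8) = 2; P(9) = 3; P(10) = 9.
Roots: {1, 3, 4, 5}.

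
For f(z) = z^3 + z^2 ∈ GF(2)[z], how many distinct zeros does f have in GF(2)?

2

Evaluate at each of the 2 elements of GF(2):
f(0) = 0 → root; f(1) = 0 → root.
Roots: {0, 1}.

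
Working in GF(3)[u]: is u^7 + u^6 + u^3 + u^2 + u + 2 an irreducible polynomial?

Write h(u) = u^7 + u^6 + u^3 + u^2 + u + 2.
Check for roots in GF(3): h(0) = 2; h(1) = 1; h(2) = 1.
No roots, so no linear factors.
Monic irreducibles of degree 2 over GF(3): u^2 + 1, u^2 + u + 2, u^2 + 2u + 2.
None of them divide h (all give nonzero remainder).
Degree-3 irreducible divisors: test the 8 monic irreducibles of degree 3 over GF(3).
None of them divide h (all give nonzero remainder).
No irreducible factor of degree ≤ 3 exists, so h is irreducible over GF(3).

Yes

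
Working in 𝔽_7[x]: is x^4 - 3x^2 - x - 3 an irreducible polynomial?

Yes

Write h(x) = x^4 - 3x^2 - x - 3.
Check for roots in 𝔽_7: h(0) = 4; h(1) = 1; h(2) = 6; h(3) = 6; h(4) = 5; h(5) = 3; h(6) = 3.
No roots, so no linear factors.
Degree-2 irreducible divisors: test the 21 monic irreducibles of degree 2 over GF(7).
None of them divide h (all give nonzero remainder).
No irreducible factor of degree ≤ 2 exists, so h is irreducible over GF(7).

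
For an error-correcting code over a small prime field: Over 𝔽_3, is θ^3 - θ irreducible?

Write P(θ) = θ^3 - θ.
Check for roots in 𝔽_3: P(0) = 0 → root; P(1) = 0 → root; P(2) = 0 → root.
P(0) = 0, so (θ) divides P(θ); P is reducible.

No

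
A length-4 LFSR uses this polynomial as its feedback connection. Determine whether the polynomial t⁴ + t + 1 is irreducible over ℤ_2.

Yes

Write f(t) = t⁴ + t + 1.
Check for roots in ℤ_2: f(0) = 1; f(1) = 1.
No roots, so no linear factors.
Monic irreducibles of degree 2 over GF(2): t² + t + 1.
None of them divide f (all give nonzero remainder).
No irreducible factor of degree ≤ 2 exists, so f is irreducible over GF(2).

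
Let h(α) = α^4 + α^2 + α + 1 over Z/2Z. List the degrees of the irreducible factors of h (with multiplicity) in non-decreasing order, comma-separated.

1, 3

Roots in Z/2Z: h(0) = 1; h(1) = 0 → root.
Linear factors from roots: (α + 1).
Complete factorization: h(α) = (α + 1)·(α^3 + α^2 + 1).
Factor degrees with multiplicity: 1 + 3 = 4.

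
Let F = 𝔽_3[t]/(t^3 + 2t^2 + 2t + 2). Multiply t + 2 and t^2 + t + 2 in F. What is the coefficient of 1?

Multiply in 𝔽_3[t]: (t + 2)·(t^2 + t + 2) = t^3 + t + 1.
Reduce using t^3 ≡ t^2 + t + 1 (mod t^3 + 2t^2 + 2t + 2).
Reduced: t^2 + 2t + 2.

2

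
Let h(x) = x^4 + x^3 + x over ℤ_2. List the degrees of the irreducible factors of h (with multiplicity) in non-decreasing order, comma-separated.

1, 3

Roots in ℤ_2: h(0) = 0 → root; h(1) = 1.
Linear factors from roots: (x).
Complete factorization: h(x) = (x)·(x^3 + x^2 + 1).
Factor degrees with multiplicity: 1 + 3 = 4.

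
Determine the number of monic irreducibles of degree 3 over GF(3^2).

x^(9^3) − x is the product of all monic irreducibles of degree dividing 3; Möbius inversion gives N = (1/3) Σ μ(3/d)·9^d.
Divisors of 3: 1, 3; μ(3/d) for each: -1, 1.
Σ = − 9^1 + 9^3 = 720.
N = 720/3 = 240.

240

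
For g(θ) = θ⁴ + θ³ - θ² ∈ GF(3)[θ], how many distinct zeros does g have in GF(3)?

Evaluate at each of the 3 elements of GF(3):
g(0) = 0 → root; g(1) = 1; g(2) = 2.
Roots: {0}.

1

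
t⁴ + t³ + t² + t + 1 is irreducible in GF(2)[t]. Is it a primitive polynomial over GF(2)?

Write f(t) = t⁴ + t³ + t² + t + 1.
|GF(2^4)^×| = 2^4 − 1 = 15. Prime factorization: 15 = 3·5.
f is primitive ⇔ t has order 15 in GF(2)[t]/(f), i.e. t^(15/q) ≠ 1 for each prime q | 15.
t^(5) mod f = 1
t^(3) mod f = t³.
Since t^(5) = 1, the order of t divides 5 < 15; not primitive.

No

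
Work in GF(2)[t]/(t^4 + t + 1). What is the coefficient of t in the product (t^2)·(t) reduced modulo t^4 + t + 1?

Multiply in GF(2)[t]: (t^2)·(t) = t^3.
Reduced: t^3.

0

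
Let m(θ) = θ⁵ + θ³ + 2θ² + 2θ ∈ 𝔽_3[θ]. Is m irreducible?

No

Check for roots in 𝔽_3: m(0) = 0 → root; m(1) = 0 → root; m(2) = 1.
m(0) = 0, so (θ) divides m(θ); m is reducible.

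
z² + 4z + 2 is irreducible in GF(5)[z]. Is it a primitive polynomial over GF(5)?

Write f(z) = z² + 4z + 2.
|GF(5^2)^×| = 5^2 − 1 = 24. Prime factorization: 24 = 2^3·3.
f is primitive ⇔ z has order 24 in GF(5)[z]/(f), i.e. z^(24/q) ≠ 1 for each prime q | 24.
z^(12) mod f = 4.
z^(8) mod f = 2z + 1.
None equal 1, so z has full order 24; f is primitive.

Yes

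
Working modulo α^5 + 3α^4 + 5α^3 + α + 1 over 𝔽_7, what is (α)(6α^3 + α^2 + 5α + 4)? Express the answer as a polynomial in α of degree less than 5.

6α^4 + α^3 + 5α^2 + 4α

Multiply in 𝔽_7[α]: (α)·(6α^3 + α^2 + 5α + 4) = 6α^4 + α^3 + 5α^2 + 4α.
Reduced: 6α^4 + α^3 + 5α^2 + 4α.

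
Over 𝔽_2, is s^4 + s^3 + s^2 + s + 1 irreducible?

Write h(s) = s^4 + s^3 + s^2 + s + 1.
Check for roots in 𝔽_2: h(0) = 1; h(1) = 1.
No roots, so no linear factors.
Monic irreducibles of degree 2 over GF(2): s^2 + s + 1.
None of them divide h (all give nonzero remainder).
No irreducible factor of degree ≤ 2 exists, so h is irreducible over GF(2).

Yes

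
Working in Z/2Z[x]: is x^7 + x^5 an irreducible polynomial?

No

Write h(x) = x^7 + x^5.
Check for roots in Z/2Z: h(0) = 0 → root; h(1) = 0 → root.
h(0) = 0, so (x) divides h(x); h is reducible.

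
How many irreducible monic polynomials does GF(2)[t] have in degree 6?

x^(2^6) − x is the product of all monic irreducibles of degree dividing 6; Möbius inversion gives N = (1/6) Σ μ(6/d)·2^d.
Divisors of 6: 1, 2, 3, 6; μ(6/d) for each: 1, -1, -1, 1.
Σ = 2^1 − 2^2 − 2^3 + 2^6 = 54.
N = 54/6 = 9.

9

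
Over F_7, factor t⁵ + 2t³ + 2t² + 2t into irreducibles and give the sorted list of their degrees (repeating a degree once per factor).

Write h(t) = t⁵ + 2t³ + 2t² + 2t.
Linear factors from roots: (t), (t + 6).
Complete factorization: h(t) = (t)·(t + 6)·(t³ + t² + 3t + 5).
Factor degrees with multiplicity: 1 + 1 + 3 = 5.

1, 1, 3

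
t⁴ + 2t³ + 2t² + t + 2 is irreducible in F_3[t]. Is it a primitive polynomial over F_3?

Write f(t) = t⁴ + 2t³ + 2t² + t + 2.
|GF(3^4)^×| = 3^4 − 1 = 80. Prime factorization: 80 = 2^4·5.
f is primitive ⇔ t has order 80 in GF(3)[t]/(f), i.e. t^(80/q) ≠ 1 for each prime q | 80.
t^(40) mod f = 2.
t^(16) mod f = t² + 2t.
None equal 1, so t has full order 80; f is primitive.

Yes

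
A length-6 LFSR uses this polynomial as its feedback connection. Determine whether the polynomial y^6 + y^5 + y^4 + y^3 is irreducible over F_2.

Write g(y) = y^6 + y^5 + y^4 + y^3.
Check for roots in F_2: g(0) = 0 → root; g(1) = 0 → root.
g(0) = 0, so (y) divides g(y); g is reducible.

No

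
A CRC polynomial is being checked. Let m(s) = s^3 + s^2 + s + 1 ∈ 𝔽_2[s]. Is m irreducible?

No

Check for roots in 𝔽_2: m(0) = 1; m(1) = 0 → root.
m(1) = 0, so (s − 1) divides m(s); m is reducible.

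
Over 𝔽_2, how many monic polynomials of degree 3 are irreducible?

2

x^(2^3) − x is the product of all monic irreducibles of degree dividing 3; Möbius inversion gives N = (1/3) Σ μ(3/d)·2^d.
Divisors of 3: 1, 3; μ(3/d) for each: -1, 1.
Σ = − 2^1 + 2^3 = 6.
N = 6/3 = 2.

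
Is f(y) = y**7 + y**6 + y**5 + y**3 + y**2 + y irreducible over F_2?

No

Check for roots in F_2: f(0) = 0 → root; f(1) = 0 → root.
f(0) = 0, so (y) divides f(y); f is reducible.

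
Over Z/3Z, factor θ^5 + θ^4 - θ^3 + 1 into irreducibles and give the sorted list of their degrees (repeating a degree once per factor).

5

Write f(θ) = θ^5 + θ^4 - θ^3 + 1.
Roots in Z/3Z: f(0) = 1; f(1) = 2; f(2) = 2.
Complete factorization: f(θ) = (θ^5 + θ^4 - θ^3 + 1).
Factor degrees with multiplicity: 5 = 5.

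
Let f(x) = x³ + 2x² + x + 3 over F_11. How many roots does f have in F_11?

2

Evaluate at each of the 11 elements of F_11:
f(0) = 3; f(1) = 7; f(2) = 10; f(3) = 7; f(4) = 4; f(5) = 7; f(6) = 0 → root; f(7) = 0 → root; f(8) = 2; f(9) = 1; f(10) = 3.
Roots: {6, 7}.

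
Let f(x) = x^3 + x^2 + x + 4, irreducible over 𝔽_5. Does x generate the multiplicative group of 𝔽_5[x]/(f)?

No

|GF(5^3)^×| = 5^3 − 1 = 124. Prime factorization: 124 = 2^2·31.
f is primitive ⇔ x has order 124 in GF(5)[x]/(f), i.e. x^(124/q) ≠ 1 for each prime q | 124.
x^(62) mod f = 1
x^(4) mod f = 2x + 4.
Since x^(62) = 1, the order of x divides 62 < 124; not primitive.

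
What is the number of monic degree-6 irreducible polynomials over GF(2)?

By the necklace-counting formula, N_2(6) = (1/6) Σ_{d|6} μ(6/d)·2^d.
Divisors of 6: 1, 2, 3, 6; μ(6/d) for each: 1, -1, -1, 1.
Σ = 2^1 − 2^2 − 2^3 + 2^6 = 54.
N = 54/6 = 9.

9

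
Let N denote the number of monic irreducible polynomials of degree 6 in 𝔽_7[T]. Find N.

19544

Gauss's count: N_{7}(6) = (1/6) Σ_{d|6} μ(6/d)·7^d.
Divisors of 6: 1, 2, 3, 6; μ(6/d) for each: 1, -1, -1, 1.
Σ = 7^1 − 7^2 − 7^3 + 7^6 = 117264.
N = 117264/6 = 19544.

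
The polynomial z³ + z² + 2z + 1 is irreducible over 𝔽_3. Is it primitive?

Yes

Write f(z) = z³ + z² + 2z + 1.
|GF(3^3)^×| = 3^3 − 1 = 26. Prime factorization: 26 = 2·13.
f is primitive ⇔ z has order 26 in GF(3)[z]/(f), i.e. z^(26/q) ≠ 1 for each prime q | 26.
z^(13) mod f = 2.
z^(2) mod f = z².
None equal 1, so z has full order 26; f is primitive.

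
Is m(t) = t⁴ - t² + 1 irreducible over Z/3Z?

No

Check for roots in Z/3Z: m(0) = 1; m(1) = 1; m(2) = 1.
No roots, so no linear factors.
Monic irreducibles of degree 2 over GF(3): t² + 1, t² + t - 1, t² - t - 1.
t² + 1 divides m: m(t) = (t² + 1)·(t² + 1).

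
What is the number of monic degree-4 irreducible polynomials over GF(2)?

3

The number of monic irreducibles of degree 4 over GF(2) is (1/4)·Σ_{d∣4} μ(4/d) 2^d.
Divisors of 4: 1, 2, 4; μ(4/d) for each: 0, -1, 1.
Σ = − 2^2 + 2^4 = 12.
N = 12/4 = 3.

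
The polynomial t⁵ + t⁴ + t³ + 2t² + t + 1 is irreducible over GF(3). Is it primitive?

Yes

Write f(t) = t⁵ + t⁴ + t³ + 2t² + t + 1.
|GF(3^5)^×| = 3^5 − 1 = 242. Prime factorization: 242 = 2·11^2.
f is primitive ⇔ t has order 242 in GF(3)[t]/(f), i.e. t^(242/q) ≠ 1 for each prime q | 242.
t^(121) mod f = 2.
t^(22) mod f = t⁴ + 2t² + t + 1.
None equal 1, so t has full order 242; f is primitive.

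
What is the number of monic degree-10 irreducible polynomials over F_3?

5880

By the necklace-counting formula, N_3(10) = (1/10) Σ_{d|10} μ(10/d)·3^d.
Divisors of 10: 1, 2, 5, 10; μ(10/d) for each: 1, -1, -1, 1.
Σ = 3^1 − 3^2 − 3^5 + 3^10 = 58800.
N = 58800/10 = 5880.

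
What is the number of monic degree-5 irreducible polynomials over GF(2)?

x^(2^5) − x is the product of all monic irreducibles of degree dividing 5; Möbius inversion gives N = (1/5) Σ μ(5/d)·2^d.
Divisors of 5: 1, 5; μ(5/d) for each: -1, 1.
Σ = − 2^1 + 2^5 = 30.
N = 30/5 = 6.

6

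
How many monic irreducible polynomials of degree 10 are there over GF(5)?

Gauss's count: N_{5}(10) = (1/10) Σ_{d|10} μ(10/d)·5^d.
Divisors of 10: 1, 2, 5, 10; μ(10/d) for each: 1, -1, -1, 1.
Σ = 5^1 − 5^2 − 5^5 + 5^10 = 9762480.
N = 9762480/10 = 976248.

976248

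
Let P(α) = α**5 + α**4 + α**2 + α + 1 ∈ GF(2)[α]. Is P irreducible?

Check for roots in GF(2): P(0) = 1; P(1) = 1.
No roots, so no linear factors.
Monic irreducibles of degree 2 over GF(2): α**2 + α + 1.
None of them divide P (all give nonzero remainder).
No irreducible factor of degree ≤ 2 exists, so P is irreducible over GF(2).

Yes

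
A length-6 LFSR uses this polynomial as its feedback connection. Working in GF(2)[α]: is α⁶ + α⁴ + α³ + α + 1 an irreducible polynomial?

Yes

Write f(α) = α⁶ + α⁴ + α³ + α + 1.
Check for roots in GF(2): f(0) = 1; f(1) = 1.
No roots, so no linear factors.
Monic irreducibles of degree 2 over GF(2): α² + α + 1.
None of them divide f (all give nonzero remainder).
Monic irreducibles of degree 3 over GF(2): α³ + α + 1, α³ + α² + 1.
None of them divide f (all give nonzero remainder).
No irreducible factor of degree ≤ 3 exists, so f is irreducible over GF(2).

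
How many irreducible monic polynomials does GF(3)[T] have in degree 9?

The number of monic irreducibles of degree 9 over GF(3) is (1/9)·Σ_{d∣9} μ(9/d) 3^d.
Divisors of 9: 1, 3, 9; μ(9/d) for each: 0, -1, 1.
Σ = − 3^3 + 3^9 = 19656.
N = 19656/9 = 2184.

2184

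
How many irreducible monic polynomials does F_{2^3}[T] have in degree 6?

43596

The number of monic irreducibles of degree 6 over GF(8) is (1/6)·Σ_{d∣6} μ(6/d) 8^d.
Divisors of 6: 1, 2, 3, 6; μ(6/d) for each: 1, -1, -1, 1.
Σ = 8^1 − 8^2 − 8^3 + 8^6 = 261576.
N = 261576/6 = 43596.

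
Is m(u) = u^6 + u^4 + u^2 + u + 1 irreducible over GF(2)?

Check for roots in GF(2): m(0) = 1; m(1) = 1.
No roots, so no linear factors.
Monic irreducibles of degree 2 over GF(2): u^2 + u + 1.
None of them divide m (all give nonzero remainder).
Monic irreducibles of degree 3 over GF(2): u^3 + u + 1, u^3 + u^2 + 1.
None of them divide m (all give nonzero remainder).
No irreducible factor of degree ≤ 3 exists, so m is irreducible over GF(2).

Yes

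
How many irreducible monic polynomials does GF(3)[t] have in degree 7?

The number of monic irreducibles of degree 7 over GF(3) is (1/7)·Σ_{d∣7} μ(7/d) 3^d.
Divisors of 7: 1, 7; μ(7/d) for each: -1, 1.
Σ = − 3^1 + 3^7 = 2184.
N = 2184/7 = 312.

312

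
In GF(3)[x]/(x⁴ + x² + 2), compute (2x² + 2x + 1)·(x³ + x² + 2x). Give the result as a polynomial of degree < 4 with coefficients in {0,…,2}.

2x^3 + x^2 + x + 1

Multiply in GF(3)[x]: (2x² + 2x + 1)·(x³ + x² + 2x) = 2x⁵ + x⁴ + x³ + 2x² + 2x.
Reduce using x⁴ ≡ 2x² + 1 (mod x⁴ + x² + 2).
Reduced: 2x³ + x² + x + 1.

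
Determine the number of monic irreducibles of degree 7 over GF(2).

Gauss's count: N_{2}(7) = (1/7) Σ_{d|7} μ(7/d)·2^d.
Divisors of 7: 1, 7; μ(7/d) for each: -1, 1.
Σ = − 2^1 + 2^7 = 126.
N = 126/7 = 18.

18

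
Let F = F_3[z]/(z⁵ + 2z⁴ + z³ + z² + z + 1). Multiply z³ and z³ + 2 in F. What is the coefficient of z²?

Multiply in F_3[z]: (z³)·(z³ + 2) = z⁶ + 2z³.
Reduce using z⁵ ≡ z⁴ + 2z³ + 2z² + 2z + 2 (mod z⁵ + 2z⁴ + z³ + z² + z + 1).
Reduced: z² + z + 2.

1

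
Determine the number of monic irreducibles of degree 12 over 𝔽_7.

1153430600

x^(7^12) − x is the product of all monic irreducibles of degree dividing 12; Möbius inversion gives N = (1/12) Σ μ(12/d)·7^d.
Divisors of 12: 1, 2, 3, 4, 6, 12; μ(12/d) for each: 0, 1, 0, -1, -1, 1.
Σ = 7^2 − 7^4 − 7^6 + 7^12 = 13841167200.
N = 13841167200/12 = 1153430600.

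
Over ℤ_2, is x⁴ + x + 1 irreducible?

Yes

Write g(x) = x⁴ + x + 1.
Check for roots in ℤ_2: g(0) = 1; g(1) = 1.
No roots, so no linear factors.
Monic irreducibles of degree 2 over GF(2): x² + x + 1.
None of them divide g (all give nonzero remainder).
No irreducible factor of degree ≤ 2 exists, so g is irreducible over GF(2).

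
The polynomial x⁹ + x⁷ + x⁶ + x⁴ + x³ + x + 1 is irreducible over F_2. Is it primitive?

Yes

Write f(x) = x⁹ + x⁷ + x⁶ + x⁴ + x³ + x + 1.
|GF(2^9)^×| = 2^9 − 1 = 511. Prime factorization: 511 = 7·73.
f is primitive ⇔ x has order 511 in GF(2)[x]/(f), i.e. x^(511/q) ≠ 1 for each prime q | 511.
x^(73) mod f = x⁶ + x⁵ + x⁴ + x³ + x² + x + 1.
x^(7) mod f = x⁷.
None equal 1, so x has full order 511; f is primitive.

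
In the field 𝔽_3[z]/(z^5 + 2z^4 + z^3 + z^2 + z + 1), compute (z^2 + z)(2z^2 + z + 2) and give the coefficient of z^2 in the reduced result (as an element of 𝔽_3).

Multiply in 𝔽_3[z]: (z^2 + z)·(2z^2 + z + 2) = 2z^4 + 2z.
Reduced: 2z^4 + 2z.

0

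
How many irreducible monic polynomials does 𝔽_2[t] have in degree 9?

56

x^(2^9) − x is the product of all monic irreducibles of degree dividing 9; Möbius inversion gives N = (1/9) Σ μ(9/d)·2^d.
Divisors of 9: 1, 3, 9; μ(9/d) for each: 0, -1, 1.
Σ = − 2^3 + 2^9 = 504.
N = 504/9 = 56.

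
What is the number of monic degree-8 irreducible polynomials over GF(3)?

810

The number of monic irreducibles of degree 8 over GF(3) is (1/8)·Σ_{d∣8} μ(8/d) 3^d.
Divisors of 8: 1, 2, 4, 8; μ(8/d) for each: 0, 0, -1, 1.
Σ = − 3^4 + 3^8 = 6480.
N = 6480/8 = 810.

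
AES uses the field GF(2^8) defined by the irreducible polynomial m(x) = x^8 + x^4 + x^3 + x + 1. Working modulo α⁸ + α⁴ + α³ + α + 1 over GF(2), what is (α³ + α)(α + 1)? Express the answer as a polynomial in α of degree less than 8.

Multiply in GF(2)[α]: (α³ + α)·(α + 1) = α⁴ + α³ + α² + α.
Reduced: α⁴ + α³ + α² + α.

α^4 + α^3 + α^2 + α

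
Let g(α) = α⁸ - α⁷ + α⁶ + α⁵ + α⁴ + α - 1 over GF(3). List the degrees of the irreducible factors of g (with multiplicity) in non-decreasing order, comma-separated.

1, 2, 2, 3

Roots in GF(3): g(0) = 2; g(1) = 0 → root; g(2) = 1.
Linear factors from roots: (α - 1).
Complete factorization: g(α) = (α - 1)·(α² + 1)·(α² + α - 1)·(α³ - α² - α - 1).
Factor degrees with multiplicity: 1 + 2 + 2 + 3 = 8.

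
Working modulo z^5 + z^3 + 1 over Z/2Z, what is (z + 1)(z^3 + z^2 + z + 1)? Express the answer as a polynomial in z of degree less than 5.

z^4 + 1

Multiply in Z/2Z[z]: (z + 1)·(z^3 + z^2 + z + 1) = z^4 + 1.
Reduced: z^4 + 1.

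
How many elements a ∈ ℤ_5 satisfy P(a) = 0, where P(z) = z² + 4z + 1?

Evaluate at each of the 5 elements of ℤ_5:
P(0) = 1; P(1) = 1; P(2) = 3; P(3) = 2; P(4) = 3.
No element is a root.

0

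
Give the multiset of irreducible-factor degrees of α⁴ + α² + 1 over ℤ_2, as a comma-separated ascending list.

2, 2

Write g(α) = α⁴ + α² + 1.
Roots in ℤ_2: g(0) = 1; g(1) = 1.
Complete factorization: g(α) = (α² + α + 1)^2.
Factor degrees with multiplicity: 2 + 2 = 4.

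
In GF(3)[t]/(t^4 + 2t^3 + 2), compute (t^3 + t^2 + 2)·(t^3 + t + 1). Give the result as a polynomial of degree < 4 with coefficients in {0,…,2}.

t^3 + 2t^2 + t + 2

Multiply in GF(3)[t]: (t^3 + t^2 + 2)·(t^3 + t + 1) = t^6 + t^5 + t^4 + t^3 + t^2 + 2t + 2.
Reduce using t^4 ≡ t^3 + 1 (mod t^4 + 2t^3 + 2).
Reduced: t^3 + 2t^2 + t + 2.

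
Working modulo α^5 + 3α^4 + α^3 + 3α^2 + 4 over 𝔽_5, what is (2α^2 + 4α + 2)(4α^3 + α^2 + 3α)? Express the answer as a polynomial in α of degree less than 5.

4α^4 + α + 3

Multiply in 𝔽_5[α]: (2α^2 + 4α + 2)·(4α^3 + α^2 + 3α) = 3α^5 + 3α^4 + 3α^3 + 4α^2 + α.
Reduce using α^5 ≡ 2α^4 + 4α^3 + 2α^2 + 1 (mod α^5 + 3α^4 + α^3 + 3α^2 + 4).
Reduced: 4α^4 + α + 3.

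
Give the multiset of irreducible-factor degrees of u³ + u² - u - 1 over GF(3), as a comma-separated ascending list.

1, 1, 1

Write f(u) = u³ + u² - u - 1.
Roots in GF(3): f(0) = 2; f(1) = 0 → root; f(2) = 0 → root.
Linear factors from roots: (u - 1), (u + 1).
Complete factorization: f(u) = (u - 1)·(u + 1)^2.
Factor degrees with multiplicity: 1 + 1 + 1 = 3.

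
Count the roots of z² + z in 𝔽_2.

2

Write P(z) = z² + z.
Evaluate at each of the 2 elements of 𝔽_2:
P(0) = 0 → root; P(1) = 0 → root.
Roots: {0, 1}.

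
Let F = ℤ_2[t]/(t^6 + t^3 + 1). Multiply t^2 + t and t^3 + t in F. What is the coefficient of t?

0

Multiply in ℤ_2[t]: (t^2 + t)·(t^3 + t) = t^5 + t^4 + t^3 + t^2.
Reduced: t^5 + t^4 + t^3 + t^2.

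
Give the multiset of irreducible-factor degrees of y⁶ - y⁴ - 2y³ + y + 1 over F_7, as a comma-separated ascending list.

1, 1, 1, 1, 2

Write g(y) = y⁶ - y⁴ - 2y³ + y + 1.
Linear factors from roots: (y - 1), (y - 2), (y + 3), (y + 2).
Complete factorization: g(y) = (y + 2)·(y + 3)·(y - 2)·(y - 1)·(y² - 2y + 3).
Factor degrees with multiplicity: 1 + 1 + 1 + 1 + 2 = 6.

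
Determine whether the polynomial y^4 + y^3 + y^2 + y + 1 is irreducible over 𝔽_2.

Write g(y) = y^4 + y^3 + y^2 + y + 1.
Check for roots in 𝔽_2: g(0) = 1; g(1) = 1.
No roots, so no linear factors.
Monic irreducibles of degree 2 over GF(2): y^2 + y + 1.
None of them divide g (all give nonzero remainder).
No irreducible factor of degree ≤ 2 exists, so g is irreducible over GF(2).

Yes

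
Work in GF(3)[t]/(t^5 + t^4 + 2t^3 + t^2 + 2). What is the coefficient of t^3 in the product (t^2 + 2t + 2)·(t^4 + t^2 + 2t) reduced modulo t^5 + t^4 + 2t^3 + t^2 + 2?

1

Multiply in GF(3)[t]: (t^2 + 2t + 2)·(t^4 + t^2 + 2t) = t^6 + 2t^5 + t^3 + t.
Reduce using t^5 ≡ 2t^4 + t^3 + 2t^2 + 1 (mod t^5 + t^4 + 2t^3 + t^2 + 2).
Reduced: t^3 + 2t^2 + 2t + 1.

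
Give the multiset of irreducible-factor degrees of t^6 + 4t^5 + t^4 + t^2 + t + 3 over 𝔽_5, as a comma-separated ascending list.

3, 3

Write f(t) = t^6 + 4t^5 + t^4 + t^2 + t + 3.
Roots in 𝔽_5: f(0) = 3; f(1) = 1; f(2) = 2; f(3) = 2; f(4) = 1.
Complete factorization: f(t) = (t^3 + t^2 + 4t + 3)·(t^3 + 3t^2 + 4t + 1).
Factor degrees with multiplicity: 3 + 3 = 6.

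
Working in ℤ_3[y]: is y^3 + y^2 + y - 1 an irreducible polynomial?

Write P(y) = y^3 + y^2 + y - 1.
Check for roots in ℤ_3: P(0) = 2; P(1) = 2; P(2) = 1.
No roots. A degree-3 polynomial over a field with no linear factor is irreducible.

Yes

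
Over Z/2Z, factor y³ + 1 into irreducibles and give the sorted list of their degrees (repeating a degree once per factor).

1, 2

Write g(y) = y³ + 1.
Roots in Z/2Z: g(0) = 1; g(1) = 0 → root.
Linear factors from roots: (y + 1).
Complete factorization: g(y) = (y + 1)·(y² + y + 1).
Factor degrees with multiplicity: 1 + 2 = 3.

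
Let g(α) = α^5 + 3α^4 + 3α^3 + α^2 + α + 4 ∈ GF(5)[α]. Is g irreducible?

Yes

Check for roots in GF(5): g(0) = 4; g(1) = 3; g(2) = 4; g(3) = 3; g(4) = 3.
No roots, so no linear factors.
Degree-2 irreducible divisors: test the 10 monic irreducibles of degree 2 over GF(5).
None of them divide g (all give nonzero remainder).
No irreducible factor of degree ≤ 2 exists, so g is irreducible over GF(5).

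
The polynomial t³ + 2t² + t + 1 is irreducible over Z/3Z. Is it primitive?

Write f(t) = t³ + 2t² + t + 1.
|GF(3^3)^×| = 3^3 − 1 = 26. Prime factorization: 26 = 2·13.
f is primitive ⇔ t has order 26 in GF(3)[t]/(f), i.e. t^(26/q) ≠ 1 for each prime q | 26.
t^(13) mod f = 2.
t^(2) mod f = t².
None equal 1, so t has full order 26; f is primitive.

Yes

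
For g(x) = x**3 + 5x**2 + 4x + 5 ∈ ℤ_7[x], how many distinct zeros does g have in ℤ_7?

Evaluate at each of the 7 elements of ℤ_7:
g(0) = 5; g(1) = 1; g(2) = 6; g(3) = 5; g(4) = 4; g(5) = 2; g(6) = 5.
No element is a root.

0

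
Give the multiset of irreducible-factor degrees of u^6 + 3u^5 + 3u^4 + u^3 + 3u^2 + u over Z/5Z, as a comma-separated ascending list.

1, 1, 2, 2

Write f(u) = u^6 + 3u^5 + 3u^4 + u^3 + 3u^2 + u.
Roots in Z/5Z: f(0) = 0 → root; f(1) = 2; f(2) = 0 → root; f(3) = 3; f(4) = 2.
Linear factors from roots: (u), (u + 3).
Complete factorization: f(u) = (u)·(u + 3)·(u^2 + 2u + 3)·(u^2 + 3u + 4).
Factor degrees with multiplicity: 1 + 1 + 2 + 2 = 6.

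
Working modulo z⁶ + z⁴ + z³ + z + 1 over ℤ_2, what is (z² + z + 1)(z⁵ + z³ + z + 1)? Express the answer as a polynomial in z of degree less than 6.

z^5 + z^4 + z^3 + z^2

Multiply in ℤ_2[z]: (z² + z + 1)·(z⁵ + z³ + z + 1) = z⁷ + z⁶ + z⁴ + 1.
Reduce using z⁶ ≡ z⁴ + z³ + z + 1 (mod z⁶ + z⁴ + z³ + z + 1).
Reduced: z⁵ + z⁴ + z³ + z².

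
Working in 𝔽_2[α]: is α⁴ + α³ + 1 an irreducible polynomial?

Yes

Write g(α) = α⁴ + α³ + 1.
Check for roots in 𝔽_2: g(0) = 1; g(1) = 1.
No roots, so no linear factors.
Monic irreducibles of degree 2 over GF(2): α² + α + 1.
None of them divide g (all give nonzero remainder).
No irreducible factor of degree ≤ 2 exists, so g is irreducible over GF(2).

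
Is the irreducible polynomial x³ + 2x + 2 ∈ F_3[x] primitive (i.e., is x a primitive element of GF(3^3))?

Write f(x) = x³ + 2x + 2.
|GF(3^3)^×| = 3^3 − 1 = 26. Prime factorization: 26 = 2·13.
f is primitive ⇔ x has order 26 in GF(3)[x]/(f), i.e. x^(26/q) ≠ 1 for each prime q | 26.
x^(13) mod f = 1
x^(2) mod f = x².
Since x^(13) = 1, the order of x divides 13 < 26; not primitive.

No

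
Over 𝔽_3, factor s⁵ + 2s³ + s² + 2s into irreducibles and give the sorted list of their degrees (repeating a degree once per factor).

1, 1, 1, 2

Write f(s) = s⁵ + 2s³ + s² + 2s.
Roots in 𝔽_3: f(0) = 0 → root; f(1) = 0 → root; f(2) = 2.
Linear factors from roots: (s), (s + 2).
Complete factorization: f(s) = (s)·(s + 2)^2·(s² + 2s + 2).
Factor degrees with multiplicity: 1 + 1 + 1 + 2 = 5.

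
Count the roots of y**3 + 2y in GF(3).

3

Write P(y) = y**3 + 2y.
Evaluate at each of the 3 elements of GF(3):
P(0) = 0 → root; P(1) = 0 → root; P(2) = 0 → root.
Roots: {0, 1, 2}.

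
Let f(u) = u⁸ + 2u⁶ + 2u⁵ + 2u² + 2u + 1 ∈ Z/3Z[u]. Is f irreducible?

Check for roots in Z/3Z: f(0) = 1; f(1) = 1; f(2) = 2.
No roots, so no linear factors.
Monic irreducibles of degree 2 over GF(3): u² + 1, u² + u + 2, u² + 2u + 2.
None of them divide f (all give nonzero remainder).
Degree-3 irreducible divisors: test the 8 monic irreducibles of degree 3 over GF(3).
None of them divide f (all give nonzero remainder).
Degree-4 irreducible divisors: test the 18 monic irreducibles of degree 4 over GF(3).
None of them divide f (all give nonzero remainder).
No irreducible factor of degree ≤ 4 exists, so f is irreducible over GF(3).

Yes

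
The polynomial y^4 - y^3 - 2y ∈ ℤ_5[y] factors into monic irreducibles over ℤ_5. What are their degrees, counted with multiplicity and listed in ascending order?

1, 3

Write h(y) = y^4 - y^3 - 2y.
Roots in ℤ_5: h(0) = 0 → root; h(1) = 3; h(2) = 4; h(3) = 3; h(4) = 4.
Linear factors from roots: (y).
Complete factorization: h(y) = (y)·(y^3 - y^2 - 2).
Factor degrees with multiplicity: 1 + 3 = 4.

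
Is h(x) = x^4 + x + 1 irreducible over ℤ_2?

Check for roots in ℤ_2: h(0) = 1; h(1) = 1.
No roots, so no linear factors.
Monic irreducibles of degree 2 over GF(2): x^2 + x + 1.
None of them divide h (all give nonzero remainder).
No irreducible factor of degree ≤ 2 exists, so h is irreducible over GF(2).

Yes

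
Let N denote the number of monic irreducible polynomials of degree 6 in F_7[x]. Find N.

By the necklace-counting formula, N_7(6) = (1/6) Σ_{d|6} μ(6/d)·7^d.
Divisors of 6: 1, 2, 3, 6; μ(6/d) for each: 1, -1, -1, 1.
Σ = 7^1 − 7^2 − 7^3 + 7^6 = 117264.
N = 117264/6 = 19544.

19544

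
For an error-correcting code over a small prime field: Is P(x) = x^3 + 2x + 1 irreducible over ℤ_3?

Check for roots in ℤ_3: P(0) = 1; P(1) = 1; P(2) = 1.
No roots. A degree-3 polynomial over a field with no linear factor is irreducible.

Yes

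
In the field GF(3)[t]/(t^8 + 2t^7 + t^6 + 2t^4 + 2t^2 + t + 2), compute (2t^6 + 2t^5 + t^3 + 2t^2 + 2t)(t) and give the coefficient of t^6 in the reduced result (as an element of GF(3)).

Multiply in GF(3)[t]: (2t^6 + 2t^5 + t^3 + 2t^2 + 2t)·(t) = 2t^7 + 2t^6 + t^4 + 2t^3 + 2t^2.
Reduced: 2t^7 + 2t^6 + t^4 + 2t^3 + 2t^2.

2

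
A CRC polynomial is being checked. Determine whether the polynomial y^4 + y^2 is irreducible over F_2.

No

Write P(y) = y^4 + y^2.
Check for roots in F_2: P(0) = 0 → root; P(1) = 0 → root.
P(0) = 0, so (y) divides P(y); P is reducible.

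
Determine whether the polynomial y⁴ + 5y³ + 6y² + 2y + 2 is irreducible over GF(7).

Yes

Write h(y) = y⁴ + 5y³ + 6y² + 2y + 2.
Check for roots in GF(7): h(0) = 2; h(1) = 2; h(2) = 2; h(3) = 5; h(4) = 3; h(5) = 5; h(6) = 2.
No roots, so no linear factors.
Degree-2 irreducible divisors: test the 21 monic irreducibles of degree 2 over GF(7).
None of them divide h (all give nonzero remainder).
No irreducible factor of degree ≤ 2 exists, so h is irreducible over GF(7).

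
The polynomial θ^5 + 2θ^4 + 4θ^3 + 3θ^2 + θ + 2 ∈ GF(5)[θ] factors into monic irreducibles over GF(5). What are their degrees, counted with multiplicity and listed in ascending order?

Write f(θ) = θ^5 + 2θ^4 + 4θ^3 + 3θ^2 + θ + 2.
Roots in GF(5): f(0) = 2; f(1) = 3; f(2) = 2; f(3) = 0 → root; f(4) = 1.
Linear factors from roots: (θ + 2).
Complete factorization: f(θ) = (θ + 2)·(θ^2 + 2θ + 4)·(θ^2 + 3θ + 4).
Factor degrees with multiplicity: 1 + 2 + 2 = 5.

1, 2, 2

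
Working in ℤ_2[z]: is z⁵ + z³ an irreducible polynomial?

Write f(z) = z⁵ + z³.
Check for roots in ℤ_2: f(0) = 0 → root; f(1) = 0 → root.
f(0) = 0, so (z) divides f(z); f is reducible.

No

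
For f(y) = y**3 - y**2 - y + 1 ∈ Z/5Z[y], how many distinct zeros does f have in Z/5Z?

2

Evaluate at each of the 5 elements of Z/5Z:
f(0) = 1; f(1) = 0 → root; f(2) = 3; f(3) = 1; f(4) = 0 → root.
Roots: {1, 4}.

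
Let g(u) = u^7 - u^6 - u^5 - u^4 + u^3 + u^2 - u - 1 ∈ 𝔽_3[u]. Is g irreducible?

Yes

Check for roots in 𝔽_3: g(0) = 2; g(1) = 1; g(2) = 1.
No roots, so no linear factors.
Monic irreducibles of degree 2 over GF(3): u^2 + 1, u^2 + u - 1, u^2 - u - 1.
None of them divide g (all give nonzero remainder).
Degree-3 irreducible divisors: test the 8 monic irreducibles of degree 3 over GF(3).
None of them divide g (all give nonzero remainder).
No irreducible factor of degree ≤ 3 exists, so g is irreducible over GF(3).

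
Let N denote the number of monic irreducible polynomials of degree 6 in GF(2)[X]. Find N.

9

Gauss's count: N_{2}(6) = (1/6) Σ_{d|6} μ(6/d)·2^d.
Divisors of 6: 1, 2, 3, 6; μ(6/d) for each: 1, -1, -1, 1.
Σ = 2^1 − 2^2 − 2^3 + 2^6 = 54.
N = 54/6 = 9.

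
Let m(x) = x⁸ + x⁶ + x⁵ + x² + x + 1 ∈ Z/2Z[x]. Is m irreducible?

No

Check for roots in Z/2Z: m(0) = 1; m(1) = 0 → root.
m(1) = 0, so (x − 1) divides m(x); m is reducible.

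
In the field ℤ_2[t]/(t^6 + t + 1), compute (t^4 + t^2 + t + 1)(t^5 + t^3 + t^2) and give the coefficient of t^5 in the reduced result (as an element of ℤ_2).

Multiply in ℤ_2[t]: (t^4 + t^2 + t + 1)·(t^5 + t^3 + t^2) = t^9 + t^2.
Reduce using t^6 ≡ t + 1 (mod t^6 + t + 1).
Reduced: t^4 + t^3 + t^2.

0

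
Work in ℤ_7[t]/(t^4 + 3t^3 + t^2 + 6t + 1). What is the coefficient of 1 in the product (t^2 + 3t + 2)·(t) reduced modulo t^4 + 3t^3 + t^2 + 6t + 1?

0

Multiply in ℤ_7[t]: (t^2 + 3t + 2)·(t) = t^3 + 3t^2 + 2t.
Reduced: t^3 + 3t^2 + 2t.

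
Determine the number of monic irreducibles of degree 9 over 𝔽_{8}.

Gauss's count: N_{8}(9) = (1/9) Σ_{d|9} μ(9/d)·8^d.
Divisors of 9: 1, 3, 9; μ(9/d) for each: 0, -1, 1.
Σ = − 8^3 + 8^9 = 134217216.
N = 134217216/9 = 14913024.

14913024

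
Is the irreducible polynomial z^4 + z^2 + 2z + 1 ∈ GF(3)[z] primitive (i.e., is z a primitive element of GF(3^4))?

Write f(z) = z^4 + z^2 + 2z + 1.
|GF(3^4)^×| = 3^4 − 1 = 80. Prime factorization: 80 = 2^4·5.
f is primitive ⇔ z has order 80 in GF(3)[z]/(f), i.e. z^(80/q) ≠ 1 for each prime q | 80.
z^(40) mod f = 1
z^(16) mod f = 2z^3 + 2.
Since z^(40) = 1, the order of z divides 40 < 80; not primitive.

No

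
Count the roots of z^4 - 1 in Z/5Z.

Write P(z) = z^4 - 1.
Evaluate at each of the 5 elements of Z/5Z:
P(0) = 4; P(1) = 0 → root; P(2) = 0 → root; P(3) = 0 → root; P(4) = 0 → root.
Roots: {1, 2, 3, 4}.

4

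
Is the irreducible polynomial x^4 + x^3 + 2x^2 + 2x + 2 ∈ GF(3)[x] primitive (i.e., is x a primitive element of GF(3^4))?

Write f(x) = x^4 + x^3 + 2x^2 + 2x + 2.
|GF(3^4)^×| = 3^4 − 1 = 80. Prime factorization: 80 = 2^4·5.
f is primitive ⇔ x has order 80 in GF(3)[x]/(f), i.e. x^(80/q) ≠ 1 for each prime q | 80.
x^(40) mod f = 2.
x^(16) mod f = x^2 + x.
None equal 1, so x has full order 80; f is primitive.

Yes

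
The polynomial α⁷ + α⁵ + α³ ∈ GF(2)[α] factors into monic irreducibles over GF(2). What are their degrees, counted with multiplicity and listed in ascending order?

1, 1, 1, 2, 2

Write g(α) = α⁷ + α⁵ + α³.
Roots in GF(2): g(0) = 0 → root; g(1) = 1.
Linear factors from roots: (α).
Complete factorization: g(α) = (α)^3·(α² + α + 1)^2.
Factor degrees with multiplicity: 1 + 1 + 1 + 2 + 2 = 7.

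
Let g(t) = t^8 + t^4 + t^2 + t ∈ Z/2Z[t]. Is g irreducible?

No

Check for roots in Z/2Z: g(0) = 0 → root; g(1) = 0 → root.
g(0) = 0, so (t) divides g(t); g is reducible.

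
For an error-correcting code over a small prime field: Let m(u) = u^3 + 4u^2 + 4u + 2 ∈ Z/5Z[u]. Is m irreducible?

Yes

Check for roots in Z/5Z: m(0) = 2; m(1) = 1; m(2) = 4; m(3) = 2; m(4) = 1.
No roots. A degree-3 polynomial over a field with no linear factor is irreducible.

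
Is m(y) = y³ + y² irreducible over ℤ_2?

Check for roots in ℤ_2: m(0) = 0 → root; m(1) = 0 → root.
m(0) = 0, so (y) divides m(y); m is reducible.

No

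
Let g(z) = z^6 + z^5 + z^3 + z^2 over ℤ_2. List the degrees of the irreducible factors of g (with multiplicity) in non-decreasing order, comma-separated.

1, 1, 1, 1, 2

Roots in ℤ_2: g(0) = 0 → root; g(1) = 0 → root.
Linear factors from roots: (z), (z + 1).
Complete factorization: g(z) = (z)^2·(z + 1)^2·(z^2 + z + 1).
Factor degrees with multiplicity: 1 + 1 + 1 + 1 + 2 = 6.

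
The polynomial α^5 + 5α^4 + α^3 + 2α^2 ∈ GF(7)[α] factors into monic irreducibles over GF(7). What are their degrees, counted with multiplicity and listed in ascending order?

Write f(α) = α^5 + 5α^4 + α^3 + 2α^2.
Linear factors from roots: (α), (α + 4).
Complete factorization: f(α) = (α + 4)·(α)^2·(α^2 + α + 4).
Factor degrees with multiplicity: 1 + 1 + 1 + 2 = 5.

1, 1, 1, 2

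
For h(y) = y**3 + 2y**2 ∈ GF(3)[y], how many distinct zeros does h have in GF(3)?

2

Evaluate at each of the 3 elements of GF(3):
h(0) = 0 → root; h(1) = 0 → root; h(2) = 1.
Roots: {0, 1}.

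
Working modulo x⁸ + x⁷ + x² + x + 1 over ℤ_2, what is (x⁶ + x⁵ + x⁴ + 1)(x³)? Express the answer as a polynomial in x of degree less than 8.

x^7 + x^2 + x

Multiply in ℤ_2[x]: (x⁶ + x⁵ + x⁴ + 1)·(x³) = x⁹ + x⁸ + x⁷ + x³.
Reduce using x⁸ ≡ x⁷ + x² + x + 1 (mod x⁸ + x⁷ + x² + x + 1).
Reduced: x⁷ + x² + x.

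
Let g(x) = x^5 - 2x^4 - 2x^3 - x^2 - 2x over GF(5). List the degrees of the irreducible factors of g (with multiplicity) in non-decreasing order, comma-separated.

Roots in GF(5): g(0) = 0 → root; g(1) = 4; g(2) = 1; g(3) = 2; g(4) = 0 → root.
Linear factors from roots: (x), (x + 1).
Complete factorization: g(x) = (x)·(x + 1)·(x^3 + 2x^2 + x - 2).
Factor degrees with multiplicity: 1 + 1 + 3 = 5.

1, 1, 3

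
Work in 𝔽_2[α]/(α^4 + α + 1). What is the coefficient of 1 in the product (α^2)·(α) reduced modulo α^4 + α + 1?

0

Multiply in 𝔽_2[α]: (α^2)·(α) = α^3.
Reduced: α^3.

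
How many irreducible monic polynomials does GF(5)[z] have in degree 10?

Gauss's count: N_{5}(10) = (1/10) Σ_{d|10} μ(10/d)·5^d.
Divisors of 10: 1, 2, 5, 10; μ(10/d) for each: 1, -1, -1, 1.
Σ = 5^1 − 5^2 − 5^5 + 5^10 = 9762480.
N = 9762480/10 = 976248.

976248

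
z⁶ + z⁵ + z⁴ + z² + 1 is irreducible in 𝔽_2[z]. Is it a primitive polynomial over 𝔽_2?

Write f(z) = z⁶ + z⁵ + z⁴ + z² + 1.
|GF(2^6)^×| = 2^6 − 1 = 63. Prime factorization: 63 = 3^2·7.
f is primitive ⇔ z has order 63 in GF(2)[z]/(f), i.e. z^(63/q) ≠ 1 for each prime q | 63.
z^(21) mod f = 1
z^(9) mod f = z³ + 1.
Since z^(21) = 1, the order of z divides 21 < 63; not primitive.

No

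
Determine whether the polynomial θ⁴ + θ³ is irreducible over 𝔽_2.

Write m(θ) = θ⁴ + θ³.
Check for roots in 𝔽_2: m(0) = 0 → root; m(1) = 0 → root.
m(0) = 0, so (θ) divides m(θ); m is reducible.

No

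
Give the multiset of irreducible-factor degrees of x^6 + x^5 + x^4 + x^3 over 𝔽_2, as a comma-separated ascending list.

Write h(x) = x^6 + x^5 + x^4 + x^3.
Roots in 𝔽_2: h(0) = 0 → root; h(1) = 0 → root.
Linear factors from roots: (x), (x + 1).
Complete factorization: h(x) = (x)^3·(x + 1)^3.
Factor degrees with multiplicity: 1 + 1 + 1 + 1 + 1 + 1 = 6.

1, 1, 1, 1, 1, 1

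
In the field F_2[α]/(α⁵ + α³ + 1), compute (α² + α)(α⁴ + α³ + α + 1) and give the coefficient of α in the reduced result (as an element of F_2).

Multiply in F_2[α]: (α² + α)·(α⁴ + α³ + α + 1) = α⁶ + α⁴ + α³ + α.
Reduce using α⁵ ≡ α³ + 1 (mod α⁵ + α³ + 1).
Reduced: α³.

0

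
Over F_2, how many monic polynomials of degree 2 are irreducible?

By the necklace-counting formula, N_2(2) = (1/2) Σ_{d|2} μ(2/d)·2^d.
Divisors of 2: 1, 2; μ(2/d) for each: -1, 1.
Σ = − 2^1 + 2^2 = 2.
N = 2/2 = 1.

1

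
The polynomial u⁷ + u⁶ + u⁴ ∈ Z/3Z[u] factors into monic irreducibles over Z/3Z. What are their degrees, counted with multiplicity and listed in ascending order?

Write f(u) = u⁷ + u⁶ + u⁴.
Roots in Z/3Z: f(0) = 0 → root; f(1) = 0 → root; f(2) = 1.
Linear factors from roots: (u), (u + 2).
Complete factorization: f(u) = (u + 2)·(u)^4·(u² + 2u + 2).
Factor degrees with multiplicity: 1 + 1 + 1 + 1 + 1 + 2 = 7.

1, 1, 1, 1, 1, 2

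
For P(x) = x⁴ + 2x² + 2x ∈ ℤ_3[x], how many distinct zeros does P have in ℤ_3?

Evaluate at each of the 3 elements of ℤ_3:
P(0) = 0 → root; P(1) = 2; P(2) = 1.
Roots: {0}.

1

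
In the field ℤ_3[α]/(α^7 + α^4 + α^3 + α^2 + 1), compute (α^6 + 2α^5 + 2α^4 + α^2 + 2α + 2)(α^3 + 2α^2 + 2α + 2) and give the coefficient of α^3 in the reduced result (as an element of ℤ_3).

Multiply in ℤ_3[α]: (α^6 + 2α^5 + 2α^4 + α^2 + 2α + 2)·(α^3 + 2α^2 + 2α + 2) = α^9 + α^8 + 2α^7 + α^6 + 2α^4 + 2α^3 + α^2 + 2α + 1.
Reduce using α^7 ≡ 2α^4 + 2α^3 + 2α^2 + 2 (mod α^7 + α^4 + α^3 + α^2 + 1).
Reduced: α^5 + α^4 + 2α^3 + α^2 + α + 2.

2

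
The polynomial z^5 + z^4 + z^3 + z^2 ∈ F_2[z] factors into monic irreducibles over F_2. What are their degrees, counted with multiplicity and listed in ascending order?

Write f(z) = z^5 + z^4 + z^3 + z^2.
Roots in F_2: f(0) = 0 → root; f(1) = 0 → root.
Linear factors from roots: (z), (z + 1).
Complete factorization: f(z) = (z)^2·(z + 1)^3.
Factor degrees with multiplicity: 1 + 1 + 1 + 1 + 1 = 5.

1, 1, 1, 1, 1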